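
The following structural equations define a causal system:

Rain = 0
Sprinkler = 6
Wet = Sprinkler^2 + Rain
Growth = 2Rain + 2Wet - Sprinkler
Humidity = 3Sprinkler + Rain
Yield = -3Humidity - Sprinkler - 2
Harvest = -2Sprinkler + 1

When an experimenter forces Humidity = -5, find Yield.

7

The intervention breaks the incoming arrows to Humidity: Humidity = 3Sprinkler + Rain no longer applies, and Humidity = -5.
Yield = -3Humidity - Sprinkler - 2  [with Humidity=-5, Sprinkler=6]  = 7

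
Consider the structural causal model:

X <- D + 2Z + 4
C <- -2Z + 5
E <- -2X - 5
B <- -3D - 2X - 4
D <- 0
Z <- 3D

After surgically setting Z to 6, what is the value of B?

Under do(Z=6), the mechanism Z <- 3D is discarded; Z is fixed at 6.
X = D + 2Z + 4  [with D=0, Z=6]  = 16
B = -3D - 2X - 4  [with D=0, X=16]  = -36

-36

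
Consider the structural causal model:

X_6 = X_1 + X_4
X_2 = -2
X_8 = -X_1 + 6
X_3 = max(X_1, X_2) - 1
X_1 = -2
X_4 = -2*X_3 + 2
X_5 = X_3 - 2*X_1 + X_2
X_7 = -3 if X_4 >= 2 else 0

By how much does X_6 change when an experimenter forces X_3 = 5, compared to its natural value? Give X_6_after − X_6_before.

-16

The intervention breaks the incoming arrows to X_3: X_3 = max(X_1, X_2) - 1 no longer applies, and X_3 = 5.
X_4 = -2*X_3 + 2  [with X_3=5]  = -8
X_6 = X_1 + X_4  [with X_1=-2, X_4=-8]  = -10
Without intervention: X_3 = max(X_1, X_2) - 1  [with X_1=-2, X_2=-2]  = -3; X_4 = -2*X_3 + 2  [with X_3=-3]  = 8; X_6 = X_1 + X_4  [with X_1=-2, X_4=8]  = 6.
Change = -10 − 6 = -16.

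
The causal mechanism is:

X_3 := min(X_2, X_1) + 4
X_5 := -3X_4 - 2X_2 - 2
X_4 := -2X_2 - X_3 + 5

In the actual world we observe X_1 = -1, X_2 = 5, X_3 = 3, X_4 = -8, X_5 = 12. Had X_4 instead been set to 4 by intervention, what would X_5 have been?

-24

Intervening sets X_4 = 4 and removes its equation (X_4 := -2X_2 - X_3 + 5).
X_5 = -3X_4 - 2X_2 - 2  [with X_4=4, X_2=5]  = -24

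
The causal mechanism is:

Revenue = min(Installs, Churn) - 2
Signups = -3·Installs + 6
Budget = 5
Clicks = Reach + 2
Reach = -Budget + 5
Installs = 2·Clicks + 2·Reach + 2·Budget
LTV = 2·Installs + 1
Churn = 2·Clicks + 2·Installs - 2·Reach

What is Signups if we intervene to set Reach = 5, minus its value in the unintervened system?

-60

do(Reach=5) replaces the equation Reach = -Budget + 5 with the constant Reach = 5.
Clicks = Reach + 2  [with Reach=5]  = 7
Installs = 2·Clicks + 2·Reach + 2·Budget  [with Clicks=7, Reach=5, Budget=5]  = 34
Signups = -3·Installs + 6  [with Installs=34]  = -96
Without intervention: Reach = -Budget + 5  [with Budget=5]  = 0; Clicks = Reach + 2  [with Reach=0]  = 2; Installs = 2·Clicks + 2·Reach + 2·Budget  [with Clicks=2, Reach=0, Budget=5]  = 14; Signups = -3·Installs + 6  [with Installs=14]  = -36.
Change = -96 − (-36) = -60.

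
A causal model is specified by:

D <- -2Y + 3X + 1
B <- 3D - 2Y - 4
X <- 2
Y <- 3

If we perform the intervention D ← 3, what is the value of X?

Under do(D=3), the mechanism D <- -2Y + 3X + 1 is discarded; D is fixed at 3.
Since X is not a descendant of the intervened variable, it is unaffected.

2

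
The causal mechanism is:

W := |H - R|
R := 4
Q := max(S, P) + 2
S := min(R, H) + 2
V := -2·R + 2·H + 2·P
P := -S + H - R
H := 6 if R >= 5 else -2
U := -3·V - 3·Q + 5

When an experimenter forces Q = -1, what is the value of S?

do(Q=-1) replaces the equation Q := max(S, P) + 2 with the constant Q = -1.
S is not downstream of the intervention, so its value is determined by the original equations.
H = 6 if R >= 5 else -2  [with R=4]  = -2
S = min(R, H) + 2  [with R=4, H=-2]  = 0

0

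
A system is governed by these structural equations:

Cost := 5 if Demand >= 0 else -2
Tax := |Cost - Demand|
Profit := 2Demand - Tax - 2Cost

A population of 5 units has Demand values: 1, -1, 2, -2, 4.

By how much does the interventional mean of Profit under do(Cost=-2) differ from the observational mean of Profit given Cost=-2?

Every unit gets Cost=-2 under the intervention. Profit values become 3, 1, 4, 0, 6; E[Profit|do(Cost=-2)] = 2.8.
Conditioning on Cost=-2 selects the 2 unit(s) with Demand ∈ {-1, -2}. Their Profit values: 1, 0. Mean = 0.5.
Difference = 2.8 − 0.5 = 2.3.

2.3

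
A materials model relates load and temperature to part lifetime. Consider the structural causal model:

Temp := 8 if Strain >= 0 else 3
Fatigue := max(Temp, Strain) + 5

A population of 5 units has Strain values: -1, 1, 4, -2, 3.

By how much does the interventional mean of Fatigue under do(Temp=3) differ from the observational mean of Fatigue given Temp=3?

do(Temp=3) breaks Temp's dependence on Strain. With Temp=3 fixed, Fatigue across the units is 8, 8, 9, 8, 8, mean 8.2.
Observing Temp=3 restricts to units where Temp's equation naturally yields 3: Strain ∈ {-1, -2}. In that subpopulation Fatigue = 8, 8, mean 8.
Difference = 8.2 − 8 = 0.2.

0.2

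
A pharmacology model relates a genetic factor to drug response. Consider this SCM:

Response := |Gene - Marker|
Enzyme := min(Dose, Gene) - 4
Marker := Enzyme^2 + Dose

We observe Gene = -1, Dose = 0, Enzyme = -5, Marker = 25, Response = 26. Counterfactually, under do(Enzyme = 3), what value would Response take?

10

do(Enzyme=3) replaces the equation Enzyme := min(Dose, Gene) - 4 with the constant Enzyme = 3.
Marker = Enzyme^2 + Dose  [with Enzyme=3, Dose=0]  = 9
Response = |Gene - Marker|  [with Gene=-1, Marker=9]  = 10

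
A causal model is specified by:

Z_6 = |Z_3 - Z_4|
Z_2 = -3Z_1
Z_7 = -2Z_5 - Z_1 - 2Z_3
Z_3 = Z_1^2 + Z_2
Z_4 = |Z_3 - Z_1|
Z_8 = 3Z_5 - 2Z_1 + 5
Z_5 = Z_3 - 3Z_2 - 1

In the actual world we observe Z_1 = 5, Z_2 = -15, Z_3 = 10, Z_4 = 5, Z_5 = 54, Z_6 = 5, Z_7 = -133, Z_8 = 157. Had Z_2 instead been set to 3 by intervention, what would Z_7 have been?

Under do(Z_2=3), the mechanism Z_2 = -3Z_1 is discarded; Z_2 is fixed at 3.
Z_3 = Z_1^2 + Z_2  [with Z_1=5, Z_2=3]  = 28
Z_5 = Z_3 - 3Z_2 - 1  [with Z_3=28, Z_2=3]  = 18
Z_7 = -2Z_5 - Z_1 - 2Z_3  [with Z_5=18, Z_1=5, Z_3=28]  = -97

-97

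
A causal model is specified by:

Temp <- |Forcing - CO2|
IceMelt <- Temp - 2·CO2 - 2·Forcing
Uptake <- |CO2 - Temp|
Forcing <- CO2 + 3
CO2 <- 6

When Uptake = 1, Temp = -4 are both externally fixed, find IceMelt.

Under do(Uptake = 1, Temp = -4), each intervened variable's structural equation is replaced by its fixed value.
Forcing = CO2 + 3  [with CO2=6]  = 9
IceMelt = Temp - 2·CO2 - 2·Forcing  [with Temp=-4, CO2=6, Forcing=9]  = -34

-34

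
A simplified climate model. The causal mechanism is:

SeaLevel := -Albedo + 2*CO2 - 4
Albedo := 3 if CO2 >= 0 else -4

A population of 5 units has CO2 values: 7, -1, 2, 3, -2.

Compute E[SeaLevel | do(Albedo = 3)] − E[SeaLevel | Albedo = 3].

-4.4

Under do(Albedo=3), Albedo's equation is replaced by Albedo=3 for every unit. Per-unit SeaLevel: 7, -9, -3, -1, -11. Mean = -3.4.
Conditioning on Albedo=3 selects the 3 unit(s) with CO2 ∈ {7, 2, 3}. Their SeaLevel values: 7, -3, -1. Mean = 1.
Difference = -3.4 − 1 = -4.4.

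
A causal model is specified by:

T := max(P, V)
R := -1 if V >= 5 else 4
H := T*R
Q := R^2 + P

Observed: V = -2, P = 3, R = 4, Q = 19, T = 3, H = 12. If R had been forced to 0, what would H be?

The intervention breaks the incoming arrows to R: R := -1 if V >= 5 else 4 no longer applies, and R = 0.
T = max(P, V)  [with P=3, V=-2]  = 3
H = T*R  [with T=3, R=0]  = 0

0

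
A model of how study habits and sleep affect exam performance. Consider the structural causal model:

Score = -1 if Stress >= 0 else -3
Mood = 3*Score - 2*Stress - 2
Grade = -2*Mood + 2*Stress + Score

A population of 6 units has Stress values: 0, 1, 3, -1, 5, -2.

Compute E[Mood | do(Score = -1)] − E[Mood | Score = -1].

2.5

Under do(Score=-1), Score's equation is replaced by Score=-1 for every unit. Per-unit Mood: -5, -7, -11, -3, -15, -1. Mean = -7.
E[Mood|Score=-1] averages over only the 4 units with Score=-1 (Stress = 0, 1, 3, 5): Mood = -5, -7, -11, -15, mean -9.5.
Difference = -7 − (-9.5) = 2.5.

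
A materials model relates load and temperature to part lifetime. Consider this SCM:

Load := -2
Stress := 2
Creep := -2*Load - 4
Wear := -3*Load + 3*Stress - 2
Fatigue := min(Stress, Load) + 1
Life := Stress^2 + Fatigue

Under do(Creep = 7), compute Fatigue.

-1

do(Creep=7) replaces the equation Creep := -2*Load - 4 with the constant Creep = 7.
Fatigue is not downstream of the intervention, so its value is determined by the original equations.
Fatigue = min(Stress, Load) + 1  [with Stress=2, Load=-2]  = -1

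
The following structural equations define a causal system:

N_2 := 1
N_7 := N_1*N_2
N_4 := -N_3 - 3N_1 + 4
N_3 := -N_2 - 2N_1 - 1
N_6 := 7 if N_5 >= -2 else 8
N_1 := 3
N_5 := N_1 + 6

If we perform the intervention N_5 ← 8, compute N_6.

7

The intervention breaks the incoming arrows to N_5: N_5 := N_1 + 6 no longer applies, and N_5 = 8.
N_6 = 7 if N_5 >= -2 else 8  [with N_5=8]  = 7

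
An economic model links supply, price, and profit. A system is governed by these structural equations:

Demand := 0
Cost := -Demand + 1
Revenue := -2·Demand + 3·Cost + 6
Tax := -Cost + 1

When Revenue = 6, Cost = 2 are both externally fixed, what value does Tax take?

-1

The joint intervention fixes Revenue = 6, Cost = 2, removing each variable's own equation.
Tax = -Cost + 1  [with Cost=2]  = -1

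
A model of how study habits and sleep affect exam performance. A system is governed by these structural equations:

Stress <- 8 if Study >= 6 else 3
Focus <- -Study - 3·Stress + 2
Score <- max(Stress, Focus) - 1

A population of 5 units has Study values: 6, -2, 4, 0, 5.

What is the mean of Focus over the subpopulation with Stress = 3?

-8.75

E[Focus|Stress=3] averages over only the 4 units with Stress=3 (Study = -2, 4, 0, 5): Focus = -5, -11, -7, -12, mean -8.75.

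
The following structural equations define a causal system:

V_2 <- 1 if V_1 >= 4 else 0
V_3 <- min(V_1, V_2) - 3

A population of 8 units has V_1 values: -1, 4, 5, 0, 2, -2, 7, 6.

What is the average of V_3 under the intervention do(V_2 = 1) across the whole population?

do(V_2=1) breaks V_2's dependence on V_1. With V_2=1 fixed, V_3 across the units is -4, -2, -2, -3, -2, -5, -2, -2, mean -2.75.

-2.75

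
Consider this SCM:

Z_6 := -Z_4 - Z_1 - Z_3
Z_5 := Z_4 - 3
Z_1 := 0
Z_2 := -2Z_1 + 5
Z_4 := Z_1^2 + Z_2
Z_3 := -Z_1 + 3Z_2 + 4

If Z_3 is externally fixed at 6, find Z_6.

-11

The intervention breaks the incoming arrows to Z_3: Z_3 := -Z_1 + 3Z_2 + 4 no longer applies, and Z_3 = 6.
Z_2 = -2Z_1 + 5  [with Z_1=0]  = 5
Z_4 = Z_1^2 + Z_2  [with Z_1=0, Z_2=5]  = 5
Z_6 = -Z_4 - Z_1 - Z_3  [with Z_4=5, Z_1=0, Z_3=6]  = -11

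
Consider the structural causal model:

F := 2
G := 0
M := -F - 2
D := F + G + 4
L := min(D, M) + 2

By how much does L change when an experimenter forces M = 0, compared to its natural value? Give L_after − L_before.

4

do(M=0) replaces the equation M := -F - 2 with the constant M = 0.
D = F + G + 4  [with F=2, G=0]  = 6
L = min(D, M) + 2  [with D=6, M=0]  = 2
Without intervention: M = -F - 2  [with F=2]  = -4; D = F + G + 4  [with F=2, G=0]  = 6; L = min(D, M) + 2  [with D=6, M=-4]  = -2.
Change = 2 − (-2) = 4.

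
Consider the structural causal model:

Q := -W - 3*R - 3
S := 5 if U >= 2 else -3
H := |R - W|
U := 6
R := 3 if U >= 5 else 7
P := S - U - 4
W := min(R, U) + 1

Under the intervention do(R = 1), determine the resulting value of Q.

Under do(R=1), the mechanism R := 3 if U >= 5 else 7 is discarded; R is fixed at 1.
W = min(R, U) + 1  [with R=1, U=6]  = 2
Q = -W - 3*R - 3  [with W=2, R=1]  = -8

-8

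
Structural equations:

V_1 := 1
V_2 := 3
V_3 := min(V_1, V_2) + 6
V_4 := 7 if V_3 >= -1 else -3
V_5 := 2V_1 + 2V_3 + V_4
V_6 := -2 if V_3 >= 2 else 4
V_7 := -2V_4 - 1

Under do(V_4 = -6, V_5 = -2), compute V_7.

Under do(V_4 = -6, V_5 = -2), each intervened variable's structural equation is replaced by its fixed value.
V_7 = -2V_4 - 1  [with V_4=-6]  = 11

11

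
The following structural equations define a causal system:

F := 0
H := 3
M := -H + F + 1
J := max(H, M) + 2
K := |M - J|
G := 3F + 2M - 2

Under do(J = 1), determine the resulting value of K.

3

Intervening sets J = 1 and removes its equation (J := max(H, M) + 2).
M = -H + F + 1  [with H=3, F=0]  = -2
K = |M - J|  [with M=-2, J=1]  = 3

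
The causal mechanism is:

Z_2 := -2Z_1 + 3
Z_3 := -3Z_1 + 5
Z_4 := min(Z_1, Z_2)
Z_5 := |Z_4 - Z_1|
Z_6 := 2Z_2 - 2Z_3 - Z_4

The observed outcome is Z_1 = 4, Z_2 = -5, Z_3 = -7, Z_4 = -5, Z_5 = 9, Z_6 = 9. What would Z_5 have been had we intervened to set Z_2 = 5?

do(Z_2=5) replaces the equation Z_2 := -2Z_1 + 3 with the constant Z_2 = 5.
Z_4 = min(Z_1, Z_2)  [with Z_1=4, Z_2=5]  = 4
Z_5 = |Z_4 - Z_1|  [with Z_4=4, Z_1=4]  = 0

0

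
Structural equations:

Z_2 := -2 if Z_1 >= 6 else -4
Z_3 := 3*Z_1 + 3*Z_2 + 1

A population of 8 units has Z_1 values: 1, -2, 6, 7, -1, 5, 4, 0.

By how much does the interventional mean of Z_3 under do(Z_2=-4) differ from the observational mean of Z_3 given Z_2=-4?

Under do(Z_2=-4), Z_2's equation is replaced by Z_2=-4 for every unit. Per-unit Z_3: -8, -17, 7, 10, -14, 4, 1, -11. Mean = -3.5.
E[Z_3|Z_2=-4] averages over only the 6 units with Z_2=-4 (Z_1 = 1, -2, -1, 5, 4, 0): Z_3 = -8, -17, -14, 4, 1, -11, mean -7.5.
Difference = -3.5 − (-7.5) = 4.

4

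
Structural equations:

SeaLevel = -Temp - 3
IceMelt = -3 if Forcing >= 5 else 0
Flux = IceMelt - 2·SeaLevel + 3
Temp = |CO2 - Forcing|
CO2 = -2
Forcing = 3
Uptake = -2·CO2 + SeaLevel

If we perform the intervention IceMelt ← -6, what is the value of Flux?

Under do(IceMelt=-6), the mechanism IceMelt = -3 if Forcing >= 5 else 0 is discarded; IceMelt is fixed at -6.
Temp = |CO2 - Forcing|  [with CO2=-2, Forcing=3]  = 5
SeaLevel = -Temp - 3  [with Temp=5]  = -8
Flux = IceMelt - 2·SeaLevel + 3  [with IceMelt=-6, SeaLevel=-8]  = 13

13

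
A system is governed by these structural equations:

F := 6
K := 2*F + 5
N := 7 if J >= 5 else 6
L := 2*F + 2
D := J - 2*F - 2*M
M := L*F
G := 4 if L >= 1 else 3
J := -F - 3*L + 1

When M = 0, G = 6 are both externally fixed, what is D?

The joint intervention fixes M = 0, G = 6, removing each variable's own equation.
L = 2*F + 2  [with F=6]  = 14
J = -F - 3*L + 1  [with F=6, L=14]  = -47
D = J - 2*F - 2*M  [with J=-47, F=6, M=0]  = -59

-59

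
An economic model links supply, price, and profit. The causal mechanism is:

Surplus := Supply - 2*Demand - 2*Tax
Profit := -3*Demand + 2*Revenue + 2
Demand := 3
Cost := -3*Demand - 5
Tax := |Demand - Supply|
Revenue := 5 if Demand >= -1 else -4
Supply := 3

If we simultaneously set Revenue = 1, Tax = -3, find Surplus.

3

Under do(Revenue = 1, Tax = -3), each intervened variable's structural equation is replaced by its fixed value.
Surplus = Supply - 2*Demand - 2*Tax  [with Supply=3, Demand=3, Tax=-3]  = 3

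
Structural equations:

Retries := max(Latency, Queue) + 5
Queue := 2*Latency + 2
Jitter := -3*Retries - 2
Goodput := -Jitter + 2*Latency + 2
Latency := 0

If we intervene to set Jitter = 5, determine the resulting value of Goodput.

Intervening sets Jitter = 5 and removes its equation (Jitter := -3*Retries - 2).
Goodput = -Jitter + 2*Latency + 2  [with Jitter=5, Latency=0]  = -3

-3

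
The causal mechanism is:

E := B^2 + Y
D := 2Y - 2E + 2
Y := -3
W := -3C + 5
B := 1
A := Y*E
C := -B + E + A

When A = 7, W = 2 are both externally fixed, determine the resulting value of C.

4

Setting A = 7, W = 2 by intervention discards those variables' equations.
E = B^2 + Y  [with B=1, Y=-3]  = -2
C = -B + E + A  [with B=1, E=-2, A=7]  = 4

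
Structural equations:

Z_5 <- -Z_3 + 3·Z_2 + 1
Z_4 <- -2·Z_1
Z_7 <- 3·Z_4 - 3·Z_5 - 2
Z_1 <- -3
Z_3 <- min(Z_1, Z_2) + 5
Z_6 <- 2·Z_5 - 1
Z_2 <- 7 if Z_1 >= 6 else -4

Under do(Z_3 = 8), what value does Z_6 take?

-39

The intervention breaks the incoming arrows to Z_3: Z_3 <- min(Z_1, Z_2) + 5 no longer applies, and Z_3 = 8.
Z_2 = 7 if Z_1 >= 6 else -4  [with Z_1=-3]  = -4
Z_5 = -Z_3 + 3·Z_2 + 1  [with Z_3=8, Z_2=-4]  = -19
Z_6 = 2·Z_5 - 1  [with Z_5=-19]  = -39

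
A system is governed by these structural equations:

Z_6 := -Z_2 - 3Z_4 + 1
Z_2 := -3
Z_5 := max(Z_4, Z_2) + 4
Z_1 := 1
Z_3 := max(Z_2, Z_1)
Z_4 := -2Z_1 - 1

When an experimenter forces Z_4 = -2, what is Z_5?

Intervening sets Z_4 = -2 and removes its equation (Z_4 := -2Z_1 - 1).
Z_5 = max(Z_4, Z_2) + 4  [with Z_4=-2, Z_2=-3]  = 2

2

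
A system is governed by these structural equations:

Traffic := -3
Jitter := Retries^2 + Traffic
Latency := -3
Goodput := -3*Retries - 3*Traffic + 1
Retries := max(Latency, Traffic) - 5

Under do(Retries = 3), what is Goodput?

1

do(Retries=3) replaces the equation Retries := max(Latency, Traffic) - 5 with the constant Retries = 3.
Goodput = -3*Retries - 3*Traffic + 1  [with Retries=3, Traffic=-3]  = 1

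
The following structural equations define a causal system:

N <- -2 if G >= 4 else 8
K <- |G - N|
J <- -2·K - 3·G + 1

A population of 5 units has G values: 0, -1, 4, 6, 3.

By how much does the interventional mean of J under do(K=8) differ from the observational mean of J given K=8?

The intervention sets K=8 in all 5 units regardless of G. Recomputing J per unit gives -15, -12, -27, -33, -24; average -22.2.
Conditioning on K=8 selects the 2 unit(s) with G ∈ {0, 6}. Their J values: -15, -33. Mean = -24.
Difference = -22.2 − (-24) = 1.8.

1.8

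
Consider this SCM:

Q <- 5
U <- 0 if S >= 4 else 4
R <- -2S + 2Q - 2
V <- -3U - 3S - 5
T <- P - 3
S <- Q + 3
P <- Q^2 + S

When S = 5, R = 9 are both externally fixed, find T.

Under do(S = 5, R = 9), each intervened variable's structural equation is replaced by its fixed value.
P = Q^2 + S  [with Q=5, S=5]  = 30
T = P - 3  [with P=30]  = 27

27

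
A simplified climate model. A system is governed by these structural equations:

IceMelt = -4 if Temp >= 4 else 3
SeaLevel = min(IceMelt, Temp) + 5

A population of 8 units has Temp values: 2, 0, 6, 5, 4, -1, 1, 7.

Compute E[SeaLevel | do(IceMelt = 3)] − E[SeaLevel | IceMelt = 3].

do(IceMelt=3) breaks IceMelt's dependence on Temp. With IceMelt=3 fixed, SeaLevel across the units is 7, 5, 8, 8, 8, 4, 6, 8, mean 6.75.
E[SeaLevel|IceMelt=3] averages over only the 4 units with IceMelt=3 (Temp = 2, 0, -1, 1): SeaLevel = 7, 5, 4, 6, mean 5.5.
Difference = 6.75 − 5.5 = 1.25.

1.25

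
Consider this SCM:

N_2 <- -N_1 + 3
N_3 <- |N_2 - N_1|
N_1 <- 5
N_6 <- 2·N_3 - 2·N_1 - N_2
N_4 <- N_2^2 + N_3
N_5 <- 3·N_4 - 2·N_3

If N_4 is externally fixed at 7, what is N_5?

Intervening sets N_4 = 7 and removes its equation (N_4 <- N_2^2 + N_3).
N_2 = -N_1 + 3  [with N_1=5]  = -2
N_3 = |N_2 - N_1|  [with N_2=-2, N_1=5]  = 7
N_5 = 3·N_4 - 2·N_3  [with N_4=7, N_3=7]  = 7

7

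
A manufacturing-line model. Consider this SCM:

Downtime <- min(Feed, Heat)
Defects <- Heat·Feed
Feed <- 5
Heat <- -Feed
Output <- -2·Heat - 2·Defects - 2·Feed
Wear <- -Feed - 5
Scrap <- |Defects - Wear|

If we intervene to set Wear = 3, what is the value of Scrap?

do(Wear=3) replaces the equation Wear <- -Feed - 5 with the constant Wear = 3.
Heat = -Feed  [with Feed=5]  = -5
Defects = Heat·Feed  [with Heat=-5, Feed=5]  = -25
Scrap = |Defects - Wear|  [with Defects=-25, Wear=3]  = 28

28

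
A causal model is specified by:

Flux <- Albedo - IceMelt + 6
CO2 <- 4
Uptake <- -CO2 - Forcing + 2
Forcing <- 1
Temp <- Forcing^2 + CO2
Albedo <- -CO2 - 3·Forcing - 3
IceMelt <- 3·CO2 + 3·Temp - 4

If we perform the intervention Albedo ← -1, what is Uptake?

Under do(Albedo=-1), the mechanism Albedo <- -CO2 - 3·Forcing - 3 is discarded; Albedo is fixed at -1.
Since Uptake is not a descendant of the intervened variable, it is unaffected.
Uptake = -CO2 - Forcing + 2  [with CO2=4, Forcing=1]  = -3

-3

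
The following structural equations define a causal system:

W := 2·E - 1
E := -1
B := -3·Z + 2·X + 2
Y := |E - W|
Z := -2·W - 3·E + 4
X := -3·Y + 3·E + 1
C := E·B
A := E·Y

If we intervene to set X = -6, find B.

The intervention breaks the incoming arrows to X: X := -3·Y + 3·E + 1 no longer applies, and X = -6.
W = 2·E - 1  [with E=-1]  = -3
Z = -2·W - 3·E + 4  [with W=-3, E=-1]  = 13
B = -3·Z + 2·X + 2  [with Z=13, X=-6]  = -49

-49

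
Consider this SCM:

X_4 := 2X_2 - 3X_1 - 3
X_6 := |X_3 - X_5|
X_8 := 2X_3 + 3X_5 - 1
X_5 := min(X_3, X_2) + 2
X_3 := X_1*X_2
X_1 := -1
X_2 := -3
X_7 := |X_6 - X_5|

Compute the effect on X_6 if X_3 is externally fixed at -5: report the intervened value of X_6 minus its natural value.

The intervention breaks the incoming arrows to X_3: X_3 := X_1*X_2 no longer applies, and X_3 = -5.
X_5 = min(X_3, X_2) + 2  [with X_3=-5, X_2=-3]  = -3
X_6 = |X_3 - X_5|  [with X_3=-5, X_5=-3]  = 2
Without intervention: X_3 = X_1*X_2  [with X_1=-1, X_2=-3]  = 3; X_5 = min(X_3, X_2) + 2  [with X_3=3, X_2=-3]  = -1; X_6 = |X_3 - X_5|  [with X_3=3, X_5=-1]  = 4.
Change = 2 − 4 = -2.

-2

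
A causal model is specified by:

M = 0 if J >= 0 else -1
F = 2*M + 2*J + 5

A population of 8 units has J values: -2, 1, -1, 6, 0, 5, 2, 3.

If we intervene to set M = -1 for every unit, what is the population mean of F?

6.5

Under do(M=-1), M's equation is replaced by M=-1 for every unit. Per-unit F: -1, 5, 1, 15, 3, 13, 7, 9. Mean = 6.5.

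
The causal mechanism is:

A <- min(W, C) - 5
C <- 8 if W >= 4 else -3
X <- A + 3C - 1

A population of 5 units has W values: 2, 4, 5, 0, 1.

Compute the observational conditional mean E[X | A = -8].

-18

Observing A=-8 restricts to units where A's equation naturally yields -8: W ∈ {2, 0, 1}. In that subpopulation X = -18, -18, -18, mean -18.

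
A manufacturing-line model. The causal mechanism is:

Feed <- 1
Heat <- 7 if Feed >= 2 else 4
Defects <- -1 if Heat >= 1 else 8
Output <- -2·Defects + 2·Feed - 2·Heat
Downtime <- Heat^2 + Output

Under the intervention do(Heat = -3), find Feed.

Under do(Heat=-3), the mechanism Heat <- 7 if Feed >= 2 else 4 is discarded; Heat is fixed at -3.
Feed is not downstream of the intervention, so its value is determined by the original equations.

1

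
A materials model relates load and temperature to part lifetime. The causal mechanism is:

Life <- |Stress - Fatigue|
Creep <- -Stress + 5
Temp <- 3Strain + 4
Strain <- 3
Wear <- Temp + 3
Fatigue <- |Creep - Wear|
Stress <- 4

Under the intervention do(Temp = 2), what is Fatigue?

The intervention breaks the incoming arrows to Temp: Temp <- 3Strain + 4 no longer applies, and Temp = 2.
Creep = -Stress + 5  [with Stress=4]  = 1
Wear = Temp + 3  [with Temp=2]  = 5
Fatigue = |Creep - Wear|  [with Creep=1, Wear=5]  = 4

4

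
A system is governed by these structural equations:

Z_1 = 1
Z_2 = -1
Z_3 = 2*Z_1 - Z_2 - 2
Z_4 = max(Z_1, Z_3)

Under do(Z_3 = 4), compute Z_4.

The intervention breaks the incoming arrows to Z_3: Z_3 = 2*Z_1 - Z_2 - 2 no longer applies, and Z_3 = 4.
Z_4 = max(Z_1, Z_3)  [with Z_1=1, Z_3=4]  = 4

4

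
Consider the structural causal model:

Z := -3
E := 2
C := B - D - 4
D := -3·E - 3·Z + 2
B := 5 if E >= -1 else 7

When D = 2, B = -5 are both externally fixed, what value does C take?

-11

Setting D = 2, B = -5 by intervention discards those variables' equations.
C = B - D - 4  [with B=-5, D=2]  = -11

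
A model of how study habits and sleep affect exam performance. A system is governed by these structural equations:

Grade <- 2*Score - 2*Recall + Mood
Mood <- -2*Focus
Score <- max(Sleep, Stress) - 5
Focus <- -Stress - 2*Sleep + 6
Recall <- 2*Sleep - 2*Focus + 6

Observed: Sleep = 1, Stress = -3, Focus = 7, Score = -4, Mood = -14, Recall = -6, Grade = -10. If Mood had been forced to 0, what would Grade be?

4

Under do(Mood=0), the mechanism Mood <- -2*Focus is discarded; Mood is fixed at 0.
Focus = -Stress - 2*Sleep + 6  [with Stress=-3, Sleep=1]  = 7
Score = max(Sleep, Stress) - 5  [with Sleep=1, Stress=-3]  = -4
Recall = 2*Sleep - 2*Focus + 6  [with Sleep=1, Focus=7]  = -6
Grade = 2*Score - 2*Recall + Mood  [with Score=-4, Recall=-6, Mood=0]  = 4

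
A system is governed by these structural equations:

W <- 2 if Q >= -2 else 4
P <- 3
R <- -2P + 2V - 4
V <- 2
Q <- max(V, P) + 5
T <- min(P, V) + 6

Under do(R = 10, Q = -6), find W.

4

The joint intervention fixes R = 10, Q = -6, removing each variable's own equation.
W = 2 if Q >= -2 else 4  [with Q=-6]  = 4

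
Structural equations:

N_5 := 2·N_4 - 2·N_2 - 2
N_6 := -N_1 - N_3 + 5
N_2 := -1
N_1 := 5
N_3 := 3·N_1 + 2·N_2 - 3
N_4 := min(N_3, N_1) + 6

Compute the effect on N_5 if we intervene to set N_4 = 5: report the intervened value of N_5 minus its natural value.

Intervening sets N_4 = 5 and removes its equation (N_4 := min(N_3, N_1) + 6).
N_5 = 2·N_4 - 2·N_2 - 2  [with N_4=5, N_2=-1]  = 10
Without intervention: N_3 = 3·N_1 + 2·N_2 - 3  [with N_1=5, N_2=-1]  = 10; N_4 = min(N_3, N_1) + 6  [with N_3=10, N_1=5]  = 11; N_5 = 2·N_4 - 2·N_2 - 2  [with N_4=11, N_2=-1]  = 22.
Change = 10 − 22 = -12.

-12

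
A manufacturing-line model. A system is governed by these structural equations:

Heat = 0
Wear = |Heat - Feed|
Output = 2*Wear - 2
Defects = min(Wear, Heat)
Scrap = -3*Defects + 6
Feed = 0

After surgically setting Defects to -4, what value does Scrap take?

18

Intervening sets Defects = -4 and removes its equation (Defects = min(Wear, Heat)).
Scrap = -3*Defects + 6  [with Defects=-4]  = 18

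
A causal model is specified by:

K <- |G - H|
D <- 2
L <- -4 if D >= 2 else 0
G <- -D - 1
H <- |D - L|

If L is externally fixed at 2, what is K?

3

do(L=2) replaces the equation L <- -4 if D >= 2 else 0 with the constant L = 2.
H = |D - L|  [with D=2, L=2]  = 0
G = -D - 1  [with D=2]  = -3
K = |G - H|  [with G=-3, H=0]  = 3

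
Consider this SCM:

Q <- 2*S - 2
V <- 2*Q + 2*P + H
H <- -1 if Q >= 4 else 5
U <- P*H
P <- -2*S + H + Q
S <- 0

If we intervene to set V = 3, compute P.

The intervention breaks the incoming arrows to V: V <- 2*Q + 2*P + H no longer applies, and V = 3.
Since P is not a descendant of the intervened variable, it is unaffected.
Q = 2*S - 2  [with S=0]  = -2
H = -1 if Q >= 4 else 5  [with Q=-2]  = 5
P = -2*S + H + Q  [with S=0, H=5, Q=-2]  = 3

3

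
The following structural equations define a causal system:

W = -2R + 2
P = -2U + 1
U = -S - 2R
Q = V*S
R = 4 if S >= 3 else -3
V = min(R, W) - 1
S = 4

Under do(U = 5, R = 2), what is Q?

Setting U = 5, R = 2 by intervention discards those variables' equations.
W = -2R + 2  [with R=2]  = -2
V = min(R, W) - 1  [with R=2, W=-2]  = -3
Q = V*S  [with V=-3, S=4]  = -12

-12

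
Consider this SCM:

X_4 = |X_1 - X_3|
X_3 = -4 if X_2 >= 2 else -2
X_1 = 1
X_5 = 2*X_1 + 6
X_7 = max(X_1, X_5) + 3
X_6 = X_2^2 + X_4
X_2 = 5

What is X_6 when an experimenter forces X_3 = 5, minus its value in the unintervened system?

-1

The intervention breaks the incoming arrows to X_3: X_3 = -4 if X_2 >= 2 else -2 no longer applies, and X_3 = 5.
X_4 = |X_1 - X_3|  [with X_1=1, X_3=5]  = 4
X_6 = X_2^2 + X_4  [with X_2=5, X_4=4]  = 29
Without intervention: X_3 = -4 if X_2 >= 2 else -2  [with X_2=5]  = -4; X_4 = |X_1 - X_3|  [with X_1=1, X_3=-4]  = 5; X_6 = X_2^2 + X_4  [with X_2=5, X_4=5]  = 30.
Change = 29 − 30 = -1.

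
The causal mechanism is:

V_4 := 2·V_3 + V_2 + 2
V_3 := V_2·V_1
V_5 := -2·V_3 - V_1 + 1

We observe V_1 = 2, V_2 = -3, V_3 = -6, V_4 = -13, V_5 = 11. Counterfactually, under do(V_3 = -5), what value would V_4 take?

The intervention breaks the incoming arrows to V_3: V_3 := V_2·V_1 no longer applies, and V_3 = -5.
V_4 = 2·V_3 + V_2 + 2  [with V_3=-5, V_2=-3]  = -11

-11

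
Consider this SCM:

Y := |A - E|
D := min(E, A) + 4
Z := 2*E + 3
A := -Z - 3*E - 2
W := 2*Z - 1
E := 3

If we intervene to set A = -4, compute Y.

The intervention breaks the incoming arrows to A: A := -Z - 3*E - 2 no longer applies, and A = -4.
Y = |A - E|  [with A=-4, E=3]  = 7

7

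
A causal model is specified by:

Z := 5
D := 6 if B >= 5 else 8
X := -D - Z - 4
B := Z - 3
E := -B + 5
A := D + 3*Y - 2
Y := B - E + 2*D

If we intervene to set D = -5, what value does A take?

-40

The intervention breaks the incoming arrows to D: D := 6 if B >= 5 else 8 no longer applies, and D = -5.
B = Z - 3  [with Z=5]  = 2
E = -B + 5  [with B=2]  = 3
Y = B - E + 2*D  [with B=2, E=3, D=-5]  = -11
A = D + 3*Y - 2  [with D=-5, Y=-11]  = -40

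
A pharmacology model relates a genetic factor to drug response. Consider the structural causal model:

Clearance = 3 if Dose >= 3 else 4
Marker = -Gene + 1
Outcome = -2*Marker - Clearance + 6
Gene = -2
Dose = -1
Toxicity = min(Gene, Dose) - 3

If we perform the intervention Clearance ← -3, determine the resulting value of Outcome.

The intervention breaks the incoming arrows to Clearance: Clearance = 3 if Dose >= 3 else 4 no longer applies, and Clearance = -3.
Marker = -Gene + 1  [with Gene=-2]  = 3
Outcome = -2*Marker - Clearance + 6  [with Marker=3, Clearance=-3]  = 3

3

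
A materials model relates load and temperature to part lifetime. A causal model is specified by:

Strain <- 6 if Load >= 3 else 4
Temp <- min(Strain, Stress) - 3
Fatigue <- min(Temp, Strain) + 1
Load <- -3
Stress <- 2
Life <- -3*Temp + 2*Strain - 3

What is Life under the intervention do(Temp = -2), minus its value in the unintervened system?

Under do(Temp=-2), the mechanism Temp <- min(Strain, Stress) - 3 is discarded; Temp is fixed at -2.
Strain = 6 if Load >= 3 else 4  [with Load=-3]  = 4
Life = -3*Temp + 2*Strain - 3  [with Temp=-2, Strain=4]  = 11
Without intervention: Strain = 6 if Load >= 3 else 4  [with Load=-3]  = 4; Temp = min(Strain, Stress) - 3  [with Strain=4, Stress=2]  = -1; Life = -3*Temp + 2*Strain - 3  [with Temp=-1, Strain=4]  = 8.
Change = 11 − 8 = 3.

3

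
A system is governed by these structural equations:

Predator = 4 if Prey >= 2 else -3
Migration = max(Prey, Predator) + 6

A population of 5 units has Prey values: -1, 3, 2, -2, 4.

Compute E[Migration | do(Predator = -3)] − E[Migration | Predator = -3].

2.7

Under do(Predator=-3), Predator's equation is replaced by Predator=-3 for every unit. Per-unit Migration: 5, 9, 8, 4, 10. Mean = 7.2.
Observing Predator=-3 restricts to units where Predator's equation naturally yields -3: Prey ∈ {-1, -2}. In that subpopulation Migration = 5, 4, mean 4.5.
Difference = 7.2 − 4.5 = 2.7.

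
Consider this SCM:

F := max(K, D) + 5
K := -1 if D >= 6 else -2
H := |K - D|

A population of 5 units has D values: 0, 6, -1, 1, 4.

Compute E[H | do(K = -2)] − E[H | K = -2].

do(K=-2) breaks K's dependence on D. With K=-2 fixed, H across the units is 2, 8, 1, 3, 6, mean 4.
Conditioning on K=-2 selects the 4 unit(s) with D ∈ {0, -1, 1, 4}. Their H values: 2, 1, 3, 6. Mean = 3.
Difference = 4 − 3 = 1.

1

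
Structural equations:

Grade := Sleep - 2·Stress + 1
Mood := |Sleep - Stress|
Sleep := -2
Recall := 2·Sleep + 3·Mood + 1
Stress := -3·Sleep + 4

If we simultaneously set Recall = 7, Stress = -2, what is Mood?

0

Setting Recall = 7, Stress = -2 by intervention discards those variables' equations.
Mood = |Sleep - Stress|  [with Sleep=-2, Stress=-2]  = 0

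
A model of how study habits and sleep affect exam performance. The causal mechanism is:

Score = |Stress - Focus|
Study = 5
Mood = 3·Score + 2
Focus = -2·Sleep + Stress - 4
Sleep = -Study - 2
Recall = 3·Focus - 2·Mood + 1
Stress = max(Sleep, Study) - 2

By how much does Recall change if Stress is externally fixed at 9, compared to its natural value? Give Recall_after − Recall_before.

18

The intervention breaks the incoming arrows to Stress: Stress = max(Sleep, Study) - 2 no longer applies, and Stress = 9.
Sleep = -Study - 2  [with Study=5]  = -7
Focus = -2·Sleep + Stress - 4  [with Sleep=-7, Stress=9]  = 19
Score = |Stress - Focus|  [with Stress=9, Focus=19]  = 10
Mood = 3·Score + 2  [with Score=10]  = 32
Recall = 3·Focus - 2·Mood + 1  [with Focus=19, Mood=32]  = -6
Without intervention: Sleep = -Study - 2  [with Study=5]  = -7; Stress = max(Sleep, Study) - 2  [with Sleep=-7, Study=5]  = 3; Focus = -2·Sleep + Stress - 4  [with Sleep=-7, Stress=3]  = 13; Score = |Stress - Focus|  [with Stress=3, Focus=13]  = 10; Mood = 3·Score + 2  [with Score=10]  = 32; Recall = 3·Focus - 2·Mood + 1  [with Focus=13, Mood=32]  = -24.
Change = -6 − (-24) = 18.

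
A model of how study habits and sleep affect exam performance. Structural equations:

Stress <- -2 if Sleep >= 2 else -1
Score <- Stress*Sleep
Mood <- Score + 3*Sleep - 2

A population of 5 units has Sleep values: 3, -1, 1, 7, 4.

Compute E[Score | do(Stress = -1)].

-2.8

do(Stress=-1) breaks Stress's dependence on Sleep. With Stress=-1 fixed, Score across the units is -3, 1, -1, -7, -4, mean -2.8.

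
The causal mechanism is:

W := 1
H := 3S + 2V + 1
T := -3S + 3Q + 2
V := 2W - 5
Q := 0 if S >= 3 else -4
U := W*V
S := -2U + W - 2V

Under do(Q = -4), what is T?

Intervening sets Q = -4 and removes its equation (Q := 0 if S >= 3 else -4).
V = 2W - 5  [with W=1]  = -3
U = W*V  [with W=1, V=-3]  = -3
S = -2U + W - 2V  [with U=-3, W=1, V=-3]  = 13
T = -3S + 3Q + 2  [with S=13, Q=-4]  = -49

-49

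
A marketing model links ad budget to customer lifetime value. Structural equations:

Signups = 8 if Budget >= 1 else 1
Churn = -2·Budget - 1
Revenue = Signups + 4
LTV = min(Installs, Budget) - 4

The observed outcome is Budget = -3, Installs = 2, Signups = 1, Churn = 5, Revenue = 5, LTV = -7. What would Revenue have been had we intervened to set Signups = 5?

9

do(Signups=5) replaces the equation Signups = 8 if Budget >= 1 else 1 with the constant Signups = 5.
Revenue = Signups + 4  [with Signups=5]  = 9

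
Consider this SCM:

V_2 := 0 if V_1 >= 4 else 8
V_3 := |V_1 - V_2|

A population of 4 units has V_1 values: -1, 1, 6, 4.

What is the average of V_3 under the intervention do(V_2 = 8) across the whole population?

Under do(V_2=8), V_2's equation is replaced by V_2=8 for every unit. Per-unit V_3: 9, 7, 2, 4. Mean = 5.5.

5.5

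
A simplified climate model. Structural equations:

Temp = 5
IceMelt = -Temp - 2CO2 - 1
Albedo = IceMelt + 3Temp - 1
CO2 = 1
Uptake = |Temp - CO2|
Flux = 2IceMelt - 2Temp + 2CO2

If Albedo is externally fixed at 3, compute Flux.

Intervening sets Albedo = 3 and removes its equation (Albedo = IceMelt + 3Temp - 1).
No directed path runs from Albedo to Flux, so Flux keeps its natural value.
IceMelt = -Temp - 2CO2 - 1  [with Temp=5, CO2=1]  = -8
Flux = 2IceMelt - 2Temp + 2CO2  [with IceMelt=-8, Temp=5, CO2=1]  = -24

-24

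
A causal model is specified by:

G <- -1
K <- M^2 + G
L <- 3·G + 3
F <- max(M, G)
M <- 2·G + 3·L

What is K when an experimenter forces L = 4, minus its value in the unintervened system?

96

Under do(L=4), the mechanism L <- 3·G + 3 is discarded; L is fixed at 4.
M = 2·G + 3·L  [with G=-1, L=4]  = 10
K = M^2 + G  [with M=10, G=-1]  = 99
Without intervention: L = 3·G + 3  [with G=-1]  = 0; M = 2·G + 3·L  [with G=-1, L=0]  = -2; K = M^2 + G  [with M=-2, G=-1]  = 3.
Change = 99 − 3 = 96.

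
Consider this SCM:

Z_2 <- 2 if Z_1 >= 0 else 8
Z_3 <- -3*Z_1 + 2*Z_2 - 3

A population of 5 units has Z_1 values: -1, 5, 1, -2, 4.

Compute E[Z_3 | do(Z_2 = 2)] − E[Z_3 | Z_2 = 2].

5.8

Every unit gets Z_2=2 under the intervention. Z_3 values become 4, -14, -2, 7, -11; E[Z_3|do(Z_2=2)] = -3.2.
Observing Z_2=2 restricts to units where Z_2's equation naturally yields 2: Z_1 ∈ {5, 1, 4}. In that subpopulation Z_3 = -14, -2, -11, mean -9.
Difference = -3.2 − (-9) = 5.8.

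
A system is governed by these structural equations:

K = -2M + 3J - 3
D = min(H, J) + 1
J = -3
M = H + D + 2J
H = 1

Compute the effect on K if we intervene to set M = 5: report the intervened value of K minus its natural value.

-24

Intervening sets M = 5 and removes its equation (M = H + D + 2J).
K = -2M + 3J - 3  [with M=5, J=-3]  = -22
Without intervention: D = min(H, J) + 1  [with H=1, J=-3]  = -2; M = H + D + 2J  [with H=1, D=-2, J=-3]  = -7; K = -2M + 3J - 3  [with M=-7, J=-3]  = 2.
Change = -22 − 2 = -24.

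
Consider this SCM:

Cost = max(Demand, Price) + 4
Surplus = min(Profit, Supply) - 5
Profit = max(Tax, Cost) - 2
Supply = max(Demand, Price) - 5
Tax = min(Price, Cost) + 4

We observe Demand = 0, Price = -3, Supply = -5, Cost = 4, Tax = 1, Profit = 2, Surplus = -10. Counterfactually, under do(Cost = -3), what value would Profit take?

Under do(Cost=-3), the mechanism Cost = max(Demand, Price) + 4 is discarded; Cost is fixed at -3.
Tax = min(Price, Cost) + 4  [with Price=-3, Cost=-3]  = 1
Profit = max(Tax, Cost) - 2  [with Tax=1, Cost=-3]  = -1

-1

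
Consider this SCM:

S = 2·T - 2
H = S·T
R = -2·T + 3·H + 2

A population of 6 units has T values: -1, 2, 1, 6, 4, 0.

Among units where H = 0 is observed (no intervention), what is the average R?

Observing H=0 restricts to units where H's equation naturally yields 0: T ∈ {1, 0}. In that subpopulation R = 0, 2, mean 1.

1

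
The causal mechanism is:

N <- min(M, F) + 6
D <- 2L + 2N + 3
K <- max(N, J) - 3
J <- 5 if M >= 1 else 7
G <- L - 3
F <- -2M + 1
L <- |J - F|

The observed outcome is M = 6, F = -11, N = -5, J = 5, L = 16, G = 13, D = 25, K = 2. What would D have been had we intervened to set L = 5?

3

Under do(L=5), the mechanism L <- |J - F| is discarded; L is fixed at 5.
F = -2M + 1  [with M=6]  = -11
N = min(M, F) + 6  [with M=6, F=-11]  = -5
D = 2L + 2N + 3  [with L=5, N=-5]  = 3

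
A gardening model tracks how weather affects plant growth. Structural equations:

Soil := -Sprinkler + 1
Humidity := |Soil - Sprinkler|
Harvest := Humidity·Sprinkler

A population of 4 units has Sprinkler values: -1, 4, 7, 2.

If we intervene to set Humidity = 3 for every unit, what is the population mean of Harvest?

9

Every unit gets Humidity=3 under the intervention. Harvest values become -3, 12, 21, 6; E[Harvest|do(Humidity=3)] = 9.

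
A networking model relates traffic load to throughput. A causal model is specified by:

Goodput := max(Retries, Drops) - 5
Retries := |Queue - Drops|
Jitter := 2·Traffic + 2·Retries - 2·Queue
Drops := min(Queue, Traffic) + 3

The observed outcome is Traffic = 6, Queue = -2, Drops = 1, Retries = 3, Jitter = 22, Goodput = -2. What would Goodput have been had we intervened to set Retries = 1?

-4

Under do(Retries=1), the mechanism Retries := |Queue - Drops| is discarded; Retries is fixed at 1.
Drops = min(Queue, Traffic) + 3  [with Queue=-2, Traffic=6]  = 1
Goodput = max(Retries, Drops) - 5  [with Retries=1, Drops=1]  = -4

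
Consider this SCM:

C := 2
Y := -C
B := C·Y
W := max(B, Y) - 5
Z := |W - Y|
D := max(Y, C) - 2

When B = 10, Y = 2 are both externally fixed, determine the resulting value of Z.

3

Setting B = 10, Y = 2 by intervention discards those variables' equations.
W = max(B, Y) - 5  [with B=10, Y=2]  = 5
Z = |W - Y|  [with W=5, Y=2]  = 3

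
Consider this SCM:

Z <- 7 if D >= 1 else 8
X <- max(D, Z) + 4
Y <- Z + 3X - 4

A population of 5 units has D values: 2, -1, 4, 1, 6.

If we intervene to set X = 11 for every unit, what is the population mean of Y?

36.2

do(X=11) breaks X's dependence on D. With X=11 fixed, Y across the units is 36, 37, 36, 36, 36, mean 36.2.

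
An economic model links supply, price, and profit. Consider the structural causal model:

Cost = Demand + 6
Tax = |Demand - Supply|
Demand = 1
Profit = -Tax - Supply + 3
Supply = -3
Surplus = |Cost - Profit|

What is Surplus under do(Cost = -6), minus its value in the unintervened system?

3

The intervention breaks the incoming arrows to Cost: Cost = Demand + 6 no longer applies, and Cost = -6.
Tax = |Demand - Supply|  [with Demand=1, Supply=-3]  = 4
Profit = -Tax - Supply + 3  [with Tax=4, Supply=-3]  = 2
Surplus = |Cost - Profit|  [with Cost=-6, Profit=2]  = 8
Without intervention: Cost = Demand + 6  [with Demand=1]  = 7; Tax = |Demand - Supply|  [with Demand=1, Supply=-3]  = 4; Profit = -Tax - Supply + 3  [with Tax=4, Supply=-3]  = 2; Surplus = |Cost - Profit|  [with Cost=7, Profit=2]  = 5.
Change = 8 − 5 = 3.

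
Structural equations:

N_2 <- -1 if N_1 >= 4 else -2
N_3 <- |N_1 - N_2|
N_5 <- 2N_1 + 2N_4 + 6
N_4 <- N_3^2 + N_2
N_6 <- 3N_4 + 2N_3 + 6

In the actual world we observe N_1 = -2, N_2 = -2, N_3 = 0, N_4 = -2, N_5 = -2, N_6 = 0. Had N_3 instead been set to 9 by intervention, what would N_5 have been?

do(N_3=9) replaces the equation N_3 <- |N_1 - N_2| with the constant N_3 = 9.
N_2 = -1 if N_1 >= 4 else -2  [with N_1=-2]  = -2
N_4 = N_3^2 + N_2  [with N_3=9, N_2=-2]  = 79
N_5 = 2N_1 + 2N_4 + 6  [with N_1=-2, N_4=79]  = 160

160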